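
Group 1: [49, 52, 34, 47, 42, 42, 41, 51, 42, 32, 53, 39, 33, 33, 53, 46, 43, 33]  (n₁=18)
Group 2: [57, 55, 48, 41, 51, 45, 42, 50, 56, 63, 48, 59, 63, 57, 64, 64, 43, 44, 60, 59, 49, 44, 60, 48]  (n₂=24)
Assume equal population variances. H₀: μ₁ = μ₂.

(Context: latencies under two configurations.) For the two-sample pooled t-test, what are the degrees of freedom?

df = n₁ + n₂ − 2 = 18 + 24 − 2 = 40

degrees of freedom = 40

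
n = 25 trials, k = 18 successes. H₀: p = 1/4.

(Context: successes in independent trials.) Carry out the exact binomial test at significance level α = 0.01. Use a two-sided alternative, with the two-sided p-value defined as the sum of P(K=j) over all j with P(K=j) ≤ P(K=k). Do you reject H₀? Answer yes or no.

Exact binomial: n=25, k=18, p₀=1/4=0.2500
P(X=j) = C(n,j)·p₀^j·(1−p₀)^(n−j); p = Σ P(X=j) over j with P(X=j) ≤ P(X=18)
p-value (two-sided) = 0.00000
At α=0.01: p < α → reject H₀

reject H₀: yes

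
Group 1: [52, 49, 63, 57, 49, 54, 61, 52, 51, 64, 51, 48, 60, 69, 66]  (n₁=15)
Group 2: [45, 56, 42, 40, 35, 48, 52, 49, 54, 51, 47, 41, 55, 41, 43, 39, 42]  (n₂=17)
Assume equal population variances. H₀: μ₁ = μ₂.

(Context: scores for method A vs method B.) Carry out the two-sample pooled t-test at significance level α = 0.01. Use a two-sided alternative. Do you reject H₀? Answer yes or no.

reject H₀: yes

x̄₁=56.400, s₁=6.916, n₁=15
x̄₂=45.882, s₂=6.214, n₂=17
s_p² = [14·6.916² + 16·6.214²]/30 = 42.9122
SE = √(s_p²·(1/15+1/17)) = 2.3206
t = (56.400−45.882)/2.3206 = 4.5324
df = 30
p-value (two-sided) = 0.00009
At α=0.01: p < α → reject H₀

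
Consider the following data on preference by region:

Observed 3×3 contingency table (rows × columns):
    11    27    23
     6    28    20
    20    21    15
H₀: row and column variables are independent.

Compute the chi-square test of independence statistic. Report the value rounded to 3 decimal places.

test statistic = 10.788

Row totals [61, 54, 56], col totals [37, 76, 58], n=171
χ² = (11−13.20)²/13.20 + (27−27.11)²/27.11 + (23−20.69)²/20.69 + (6−11.68)²/11.68 + (28−24.00)²/24.00 + (20−18.32)²/18.32 + (20−12.12)²/12.12 + (21−24.89)²/24.89 + (15−18.99)²/18.99 = 10.7876
df = 4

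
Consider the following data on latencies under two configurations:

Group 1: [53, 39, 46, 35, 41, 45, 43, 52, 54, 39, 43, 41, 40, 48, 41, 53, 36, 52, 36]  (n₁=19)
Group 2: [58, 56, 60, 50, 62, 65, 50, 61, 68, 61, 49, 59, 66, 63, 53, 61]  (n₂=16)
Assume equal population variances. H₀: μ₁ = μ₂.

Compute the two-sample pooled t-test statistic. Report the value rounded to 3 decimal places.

x̄₁=44.053, s₁=6.302, n₁=19
x̄₂=58.875, s₂=5.841, n₂=16
s_p² = [18·6.302² + 15·5.841²]/33 = 37.1726
SE = √(s_p²·(1/19+1/16)) = 2.0688
t = (44.053−58.875)/2.0688 = -7.1649
df = 33

test statistic = -7.165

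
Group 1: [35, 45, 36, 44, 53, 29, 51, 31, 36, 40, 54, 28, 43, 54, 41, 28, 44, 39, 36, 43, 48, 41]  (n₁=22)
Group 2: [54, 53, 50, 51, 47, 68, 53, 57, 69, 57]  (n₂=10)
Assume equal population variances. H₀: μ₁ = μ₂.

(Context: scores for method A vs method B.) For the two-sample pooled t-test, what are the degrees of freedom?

df = n₁ + n₂ − 2 = 22 + 10 − 2 = 30

degrees of freedom = 30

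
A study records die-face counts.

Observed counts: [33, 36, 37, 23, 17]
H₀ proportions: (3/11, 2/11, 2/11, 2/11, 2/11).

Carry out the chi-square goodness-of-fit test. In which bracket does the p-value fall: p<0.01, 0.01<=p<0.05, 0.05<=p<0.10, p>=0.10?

p-value bracket: 0.01<=p<0.05

n = 146; E_i = n·p_i = [39.82, 26.55, 26.55, 26.55, 26.55]
χ² = (33−39.82)²/39.82 + (36−26.55)²/26.55 + (37−26.55)²/26.55 + (23−26.55)²/26.55 + (17−26.55)²/26.55 = 12.5582
df = 4
p-value (upper-tail) = 0.01365
→ bracket: 0.01<=p<0.05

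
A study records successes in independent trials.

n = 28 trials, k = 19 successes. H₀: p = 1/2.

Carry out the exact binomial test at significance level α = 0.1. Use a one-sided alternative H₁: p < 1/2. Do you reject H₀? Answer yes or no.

Exact binomial: n=28, k=19, p₀=1/2=0.5000
P(X≤19) from Σ C(n,i)·p₀^i·(1−p₀)^(n−i)
p-value (one-sided, H₁ less) = 0.98215
At α=0.1: p ≥ α → fail to reject H₀

reject H₀: no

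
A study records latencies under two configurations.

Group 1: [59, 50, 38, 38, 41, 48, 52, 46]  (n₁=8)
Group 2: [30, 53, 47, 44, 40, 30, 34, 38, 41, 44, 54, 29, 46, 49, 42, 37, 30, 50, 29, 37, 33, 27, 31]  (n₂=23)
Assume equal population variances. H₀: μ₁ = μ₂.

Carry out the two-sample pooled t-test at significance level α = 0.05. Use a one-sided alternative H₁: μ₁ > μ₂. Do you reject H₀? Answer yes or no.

x̄₁=46.500, s₁=7.329, n₁=8
x̄₂=38.913, s₂=8.366, n₂=23
s_p² = [7·7.329² + 22·8.366²]/29 = 66.0630
SE = √(s_p²·(1/8+1/23)) = 3.3362
t = (46.500−38.913)/3.3362 = 2.2741
df = 29
p-value (one-sided, H₁ greater) = 0.01527
At α=0.05: p < α → reject H₀

reject H₀: yes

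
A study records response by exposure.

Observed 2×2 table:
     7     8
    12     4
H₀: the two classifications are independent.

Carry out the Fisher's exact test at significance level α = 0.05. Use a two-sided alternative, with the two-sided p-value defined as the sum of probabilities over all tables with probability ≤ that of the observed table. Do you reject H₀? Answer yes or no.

Margins: r₁=15, r₂=16, c₁=19, c₂=12, n=31
p_obs = C(15,7)·C(16,12)/C(31,19); sum pmf over tables with pmf ≤ p_obs
p-value (two-sided) = 0.14888
At α=0.05: p ≥ α → fail to reject H₀

reject H₀: no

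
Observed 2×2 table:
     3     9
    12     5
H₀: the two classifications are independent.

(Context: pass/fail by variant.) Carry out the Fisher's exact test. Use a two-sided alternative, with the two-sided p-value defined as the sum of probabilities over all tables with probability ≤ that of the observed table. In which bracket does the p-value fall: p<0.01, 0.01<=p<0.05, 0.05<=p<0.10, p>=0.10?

Margins: r₁=12, r₂=17, c₁=15, c₂=14, n=29
p_obs = C(12,3)·C(17,12)/C(29,15); sum pmf over tables with pmf ≤ p_obs
p-value (two-sided) = 0.02533
→ bracket: 0.01<=p<0.05

p-value bracket: 0.01<=p<0.05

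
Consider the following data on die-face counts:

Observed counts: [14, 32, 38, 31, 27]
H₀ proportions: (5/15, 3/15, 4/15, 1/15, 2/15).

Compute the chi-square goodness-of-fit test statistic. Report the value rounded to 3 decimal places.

n = 142; E_i = n·p_i = [47.33, 28.40, 37.87, 9.47, 18.93]
χ² = (14−47.33)²/47.33 + (32−28.40)²/28.40 + (38−37.87)²/37.87 + (31−9.47)²/9.47 + (27−18.93)²/18.93 = 76.3486
df = 4

test statistic = 76.349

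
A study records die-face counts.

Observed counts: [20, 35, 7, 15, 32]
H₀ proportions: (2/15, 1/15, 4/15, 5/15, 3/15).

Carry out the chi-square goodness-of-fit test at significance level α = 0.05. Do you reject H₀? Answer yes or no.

reject H₀: yes

n = 109; E_i = n·p_i = [14.53, 7.27, 29.07, 36.33, 21.80]
χ² = (20−14.53)²/14.53 + (35−7.27)²/7.27 + (7−29.07)²/29.07 + (15−36.33)²/36.33 + (32−21.80)²/21.80 = 141.9518
df = 4
p-value (upper-tail) = 0.00000
At α=0.05: p < α → reject H₀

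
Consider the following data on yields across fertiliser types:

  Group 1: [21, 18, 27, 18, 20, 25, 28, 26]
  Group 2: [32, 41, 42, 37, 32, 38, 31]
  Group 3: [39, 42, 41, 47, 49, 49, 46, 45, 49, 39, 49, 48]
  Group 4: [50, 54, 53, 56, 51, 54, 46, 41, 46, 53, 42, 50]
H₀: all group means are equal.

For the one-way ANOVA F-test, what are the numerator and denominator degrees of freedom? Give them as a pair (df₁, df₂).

k = 4 groups, N = 39 total
df = (k−1, N−k) = (4−1, 39−4) = (3, 35)

degrees of freedom = [3, 35]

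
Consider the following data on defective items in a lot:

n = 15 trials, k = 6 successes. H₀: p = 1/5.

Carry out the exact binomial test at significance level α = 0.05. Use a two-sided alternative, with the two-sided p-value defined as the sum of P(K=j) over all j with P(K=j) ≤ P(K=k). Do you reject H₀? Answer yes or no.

Exact binomial: n=15, k=6, p₀=1/5=0.2000
P(X=j) = C(n,j)·p₀^j·(1−p₀)^(n−j); p = Σ P(X=j) over j with P(X=j) ≤ P(X=6)
p-value (two-sided) = 0.09624
At α=0.05: p ≥ α → fail to reject H₀

reject H₀: no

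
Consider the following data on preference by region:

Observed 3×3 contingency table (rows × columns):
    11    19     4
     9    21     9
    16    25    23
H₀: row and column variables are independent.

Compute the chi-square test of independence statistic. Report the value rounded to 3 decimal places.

test statistic = 7.614

Row totals [34, 39, 64], col totals [36, 65, 36], n=137
χ² = (11−8.93)²/8.93 + (19−16.13)²/16.13 + (4−8.93)²/8.93 + (9−10.25)²/10.25 + (21−18.50)²/18.50 + (9−10.25)²/10.25 + (16−16.82)²/16.82 + (25−30.36)²/30.36 + (23−16.82)²/16.82 = 7.6142
df = 4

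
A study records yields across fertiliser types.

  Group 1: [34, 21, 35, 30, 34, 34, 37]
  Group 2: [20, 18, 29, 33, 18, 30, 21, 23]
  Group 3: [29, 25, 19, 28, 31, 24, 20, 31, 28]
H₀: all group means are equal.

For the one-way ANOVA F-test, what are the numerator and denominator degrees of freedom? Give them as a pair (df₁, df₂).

degrees of freedom = [2, 21]

k = 3 groups, N = 24 total
df = (k−1, N−k) = (3−1, 24−3) = (2, 21)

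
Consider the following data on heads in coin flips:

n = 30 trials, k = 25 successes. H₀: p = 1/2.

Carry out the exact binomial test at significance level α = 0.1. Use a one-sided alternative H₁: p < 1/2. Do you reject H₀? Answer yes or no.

reject H₀: no

Exact binomial: n=30, k=25, p₀=1/2=0.5000
P(X≤25) from Σ C(n,i)·p₀^i·(1−p₀)^(n−i)
p-value (one-sided, H₁ less) = 0.99997
At α=0.1: p ≥ α → fail to reject H₀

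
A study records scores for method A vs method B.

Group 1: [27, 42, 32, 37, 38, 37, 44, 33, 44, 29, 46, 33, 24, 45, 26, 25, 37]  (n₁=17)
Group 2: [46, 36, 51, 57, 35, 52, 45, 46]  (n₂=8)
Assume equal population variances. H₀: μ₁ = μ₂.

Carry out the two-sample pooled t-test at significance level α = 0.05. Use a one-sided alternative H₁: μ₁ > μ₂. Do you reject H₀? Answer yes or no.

x̄₁=35.235, s₁=7.378, n₁=17
x̄₂=46.000, s₂=7.597, n₂=8
s_p² = [16·7.378² + 7·7.597²]/23 = 55.4373
SE = √(s_p²·(1/17+1/8)) = 3.1923
t = (35.235−46.000)/3.1923 = -3.3721
df = 23
p-value (one-sided, H₁ greater) = 0.99868
At α=0.05: p ≥ α → fail to reject H₀

reject H₀: no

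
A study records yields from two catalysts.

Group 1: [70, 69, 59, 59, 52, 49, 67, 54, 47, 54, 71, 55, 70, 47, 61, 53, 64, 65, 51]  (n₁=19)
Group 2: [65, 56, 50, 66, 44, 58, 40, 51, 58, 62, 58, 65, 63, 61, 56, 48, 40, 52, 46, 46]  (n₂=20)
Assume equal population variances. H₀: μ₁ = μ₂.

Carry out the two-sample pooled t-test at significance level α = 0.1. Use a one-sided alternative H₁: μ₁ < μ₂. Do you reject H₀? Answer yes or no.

x̄₁=58.789, s₁=8.223, n₁=19
x̄₂=54.250, s₂=8.334, n₂=20
s_p² = [18·8.223² + 19·8.334²]/37 = 68.5651
SE = √(s_p²·(1/19+1/20)) = 2.6527
t = (58.789−54.250)/2.6527 = 1.7113
df = 37
p-value (one-sided, H₁ less) = 0.95230
At α=0.1: p ≥ α → fail to reject H₀

reject H₀: no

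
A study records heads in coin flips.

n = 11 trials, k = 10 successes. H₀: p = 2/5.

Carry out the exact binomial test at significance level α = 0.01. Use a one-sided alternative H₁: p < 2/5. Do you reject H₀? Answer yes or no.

reject H₀: no

Exact binomial: n=11, k=10, p₀=2/5=0.4000
P(X≤10) from Σ C(n,i)·p₀^i·(1−p₀)^(n−i)
p-value (one-sided, H₁ less) = 0.99996
At α=0.01: p ≥ α → fail to reject H₀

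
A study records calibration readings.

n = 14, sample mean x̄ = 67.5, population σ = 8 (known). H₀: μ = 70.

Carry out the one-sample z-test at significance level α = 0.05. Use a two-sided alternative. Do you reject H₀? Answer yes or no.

SE = σ/√n = 8/√14 = 2.1381
z = (x̄−μ₀)/SE = (67.5−70)/2.1381 = -1.1693
p-value (two-sided) = 0.24230
At α=0.05: p ≥ α → fail to reject H₀

reject H₀: no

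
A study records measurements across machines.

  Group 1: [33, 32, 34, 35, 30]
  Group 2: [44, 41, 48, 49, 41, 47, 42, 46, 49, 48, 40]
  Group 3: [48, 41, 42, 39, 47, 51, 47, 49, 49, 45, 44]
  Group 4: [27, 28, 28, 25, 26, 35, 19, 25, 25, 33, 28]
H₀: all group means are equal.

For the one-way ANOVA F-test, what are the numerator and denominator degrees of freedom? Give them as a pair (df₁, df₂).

k = 4 groups, N = 38 total
df = (k−1, N−k) = (4−1, 38−4) = (3, 34)

degrees of freedom = [3, 34]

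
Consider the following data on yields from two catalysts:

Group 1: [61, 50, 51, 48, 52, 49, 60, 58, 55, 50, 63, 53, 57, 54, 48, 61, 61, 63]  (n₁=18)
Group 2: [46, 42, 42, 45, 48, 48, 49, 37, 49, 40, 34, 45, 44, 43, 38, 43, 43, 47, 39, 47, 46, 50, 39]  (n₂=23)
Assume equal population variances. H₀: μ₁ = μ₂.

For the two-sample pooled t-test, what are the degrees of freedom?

df = n₁ + n₂ − 2 = 18 + 23 − 2 = 39

degrees of freedom = 39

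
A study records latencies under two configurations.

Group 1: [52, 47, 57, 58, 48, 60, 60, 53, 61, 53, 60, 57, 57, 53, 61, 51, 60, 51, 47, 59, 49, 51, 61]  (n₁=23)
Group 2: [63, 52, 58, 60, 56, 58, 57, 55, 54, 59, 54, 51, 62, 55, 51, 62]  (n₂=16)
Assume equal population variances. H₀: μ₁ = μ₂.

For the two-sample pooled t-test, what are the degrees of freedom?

degrees of freedom = 37

df = n₁ + n₂ − 2 = 23 + 16 − 2 = 37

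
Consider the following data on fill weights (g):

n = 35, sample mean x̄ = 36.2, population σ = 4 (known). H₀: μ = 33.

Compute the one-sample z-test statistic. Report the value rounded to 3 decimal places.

SE = σ/√n = 4/√35 = 0.6761
z = (x̄−μ₀)/SE = (36.2−33)/0.6761 = 4.7329

test statistic = 4.733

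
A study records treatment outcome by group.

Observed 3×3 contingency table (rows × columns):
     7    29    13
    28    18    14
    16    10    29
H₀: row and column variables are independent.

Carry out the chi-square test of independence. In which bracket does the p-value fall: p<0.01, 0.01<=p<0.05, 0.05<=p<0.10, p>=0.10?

p-value bracket: p<0.01

Row totals [49, 60, 55], col totals [51, 57, 56], n=164
χ² = (7−15.24)²/15.24 + (29−17.03)²/17.03 + (13−16.73)²/16.73 + (28−18.66)²/18.66 + (18−20.85)²/20.85 + (14−20.49)²/20.49 + (16−17.10)²/17.10 + (10−19.12)²/19.12 + (29−18.78)²/18.78 = 30.7994
df = 4
p-value (upper-tail) = 0.00000
→ bracket: p<0.01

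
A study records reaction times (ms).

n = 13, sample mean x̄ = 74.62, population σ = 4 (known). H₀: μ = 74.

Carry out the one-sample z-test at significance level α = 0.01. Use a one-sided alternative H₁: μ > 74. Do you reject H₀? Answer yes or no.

SE = σ/√n = 4/√13 = 1.1094
z = (x̄−μ₀)/SE = (74.62−74)/1.1094 = 0.5589
p-value (one-sided, H₁ greater) = 0.28813
At α=0.01: p ≥ α → fail to reject H₀

reject H₀: no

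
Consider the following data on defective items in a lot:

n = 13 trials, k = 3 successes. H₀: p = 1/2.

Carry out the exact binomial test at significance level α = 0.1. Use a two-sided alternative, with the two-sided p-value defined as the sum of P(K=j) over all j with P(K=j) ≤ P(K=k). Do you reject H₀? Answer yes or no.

Exact binomial: n=13, k=3, p₀=1/2=0.5000
P(X=j) = C(n,j)·p₀^j·(1−p₀)^(n−j); p = Σ P(X=j) over j with P(X=j) ≤ P(X=3)
p-value (two-sided) = 0.09229
At α=0.1: p < α → reject H₀

reject H₀: yes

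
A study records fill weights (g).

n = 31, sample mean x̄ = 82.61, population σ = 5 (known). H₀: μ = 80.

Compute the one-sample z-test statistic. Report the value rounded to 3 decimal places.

SE = σ/√n = 5/√31 = 0.8980
z = (x̄−μ₀)/SE = (82.61−80)/0.8980 = 2.9064

test statistic = 2.906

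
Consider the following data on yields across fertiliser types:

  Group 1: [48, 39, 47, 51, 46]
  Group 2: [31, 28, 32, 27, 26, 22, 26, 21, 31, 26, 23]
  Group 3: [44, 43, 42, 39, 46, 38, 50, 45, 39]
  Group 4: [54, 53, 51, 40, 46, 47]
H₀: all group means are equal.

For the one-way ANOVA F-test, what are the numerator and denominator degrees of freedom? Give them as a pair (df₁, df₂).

k = 4 groups, N = 31 total
df = (k−1, N−k) = (4−1, 31−4) = (3, 27)

degrees of freedom = [3, 27]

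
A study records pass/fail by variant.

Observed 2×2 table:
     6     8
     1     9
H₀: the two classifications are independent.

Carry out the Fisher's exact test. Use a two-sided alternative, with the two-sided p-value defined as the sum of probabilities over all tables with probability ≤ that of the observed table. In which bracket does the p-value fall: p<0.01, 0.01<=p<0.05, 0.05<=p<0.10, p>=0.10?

Margins: r₁=14, r₂=10, c₁=7, c₂=17, n=24
p_obs = C(14,6)·C(10,1)/C(24,7); sum pmf over tables with pmf ≤ p_obs
p-value (two-sided) = 0.17178
→ bracket: p>=0.10

p-value bracket: p>=0.10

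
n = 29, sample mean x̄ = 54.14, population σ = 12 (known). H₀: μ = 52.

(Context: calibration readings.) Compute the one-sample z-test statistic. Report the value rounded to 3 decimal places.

SE = σ/√n = 12/√29 = 2.2283
z = (x̄−μ₀)/SE = (54.14−52)/2.2283 = 0.9604

test statistic = 0.960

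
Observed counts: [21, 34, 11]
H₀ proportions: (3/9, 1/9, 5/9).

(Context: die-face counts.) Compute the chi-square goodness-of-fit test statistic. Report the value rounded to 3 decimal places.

n = 66; E_i = n·p_i = [22.00, 7.33, 36.67]
χ² = (21−22.00)²/22.00 + (34−7.33)²/7.33 + (11−36.67)²/36.67 = 114.9818
df = 2

test statistic = 114.982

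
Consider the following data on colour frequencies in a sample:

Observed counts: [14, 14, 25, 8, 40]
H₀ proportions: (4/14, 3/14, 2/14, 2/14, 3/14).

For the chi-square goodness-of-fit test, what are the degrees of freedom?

df = k − 1 = 5 − 1 = 4

degrees of freedom = 4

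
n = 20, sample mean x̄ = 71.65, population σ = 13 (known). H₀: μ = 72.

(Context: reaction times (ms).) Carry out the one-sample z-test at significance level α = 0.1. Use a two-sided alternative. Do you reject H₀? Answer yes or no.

SE = σ/√n = 13/√20 = 2.9069
z = (x̄−μ₀)/SE = (71.65−72)/2.9069 = -0.1204
p-value (two-sided) = 0.90416
At α=0.1: p ≥ α → fail to reject H₀

reject H₀: no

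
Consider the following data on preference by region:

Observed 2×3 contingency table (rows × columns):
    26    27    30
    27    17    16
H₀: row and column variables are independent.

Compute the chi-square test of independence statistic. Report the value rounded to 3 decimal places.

test statistic = 2.929

Row totals [83, 60], col totals [53, 44, 46], n=143
χ² = (26−30.76)²/30.76 + (27−25.54)²/25.54 + (30−26.70)²/26.70 + (27−22.24)²/22.24 + (17−18.46)²/18.46 + (16−19.30)²/19.30 = 2.9289
df = 2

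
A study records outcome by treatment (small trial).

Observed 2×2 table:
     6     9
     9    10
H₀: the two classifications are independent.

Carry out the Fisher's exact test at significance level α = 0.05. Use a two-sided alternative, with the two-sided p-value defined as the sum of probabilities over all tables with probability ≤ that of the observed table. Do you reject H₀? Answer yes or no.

Margins: r₁=15, r₂=19, c₁=15, c₂=19, n=34
p_obs = C(15,6)·C(19,9)/C(34,15); sum pmf over tables with pmf ≤ p_obs
p-value (two-sided) = 0.73794
At α=0.05: p ≥ α → fail to reject H₀

reject H₀: no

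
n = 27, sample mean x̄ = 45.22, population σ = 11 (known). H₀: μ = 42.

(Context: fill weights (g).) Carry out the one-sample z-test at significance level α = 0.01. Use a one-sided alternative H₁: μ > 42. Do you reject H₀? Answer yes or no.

reject H₀: no

SE = σ/√n = 11/√27 = 2.1170
z = (x̄−μ₀)/SE = (45.22−42)/2.1170 = 1.5211
p-value (one-sided, H₁ greater) = 0.06412
At α=0.01: p ≥ α → fail to reject H₀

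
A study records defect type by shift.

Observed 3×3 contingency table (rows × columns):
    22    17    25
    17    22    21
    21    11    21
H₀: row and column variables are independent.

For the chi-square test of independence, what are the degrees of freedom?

df = (r−1)(c−1) = (3−1)·(3−1) = 4

degrees of freedom = 4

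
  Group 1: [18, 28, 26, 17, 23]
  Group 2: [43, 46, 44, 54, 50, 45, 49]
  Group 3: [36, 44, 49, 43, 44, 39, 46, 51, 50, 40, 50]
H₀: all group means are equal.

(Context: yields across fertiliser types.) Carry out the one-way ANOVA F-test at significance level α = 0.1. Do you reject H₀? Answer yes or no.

reject H₀: yes

Group means [22.40, 47.29, 44.73], grand mean 40.652
SSB = Σnᵢ(x̄ᵢ−x̄)² = 2156.407; SSW = ΣΣ(x−x̄ᵢ)² = 434.810
MSB = 2156.407/2 = 1078.2035; MSW = 434.810/20 = 21.7405
F = MSB/MSW = 49.5942
df = (2, 20)
p-value (upper-tail) = 0.00000
At α=0.1: p < α → reject H₀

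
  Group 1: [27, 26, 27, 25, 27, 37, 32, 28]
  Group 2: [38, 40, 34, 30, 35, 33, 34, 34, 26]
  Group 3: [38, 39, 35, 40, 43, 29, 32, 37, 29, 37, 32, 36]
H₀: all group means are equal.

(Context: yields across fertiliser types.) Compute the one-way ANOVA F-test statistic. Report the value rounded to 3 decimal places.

Group means [28.62, 33.78, 35.58], grand mean 33.103
SSB = Σnᵢ(x̄ᵢ−x̄)² = 238.342; SSW = ΣΣ(x−x̄ᵢ)² = 452.347
MSB = 238.342/2 = 119.1712; MSW = 452.347/26 = 17.3980
F = MSB/MSW = 6.8497
df = (2, 26)

test statistic = 6.850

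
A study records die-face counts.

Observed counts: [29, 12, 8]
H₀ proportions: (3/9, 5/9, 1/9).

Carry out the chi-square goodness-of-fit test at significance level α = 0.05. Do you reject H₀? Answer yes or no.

reject H₀: yes

n = 49; E_i = n·p_i = [16.33, 27.22, 5.44]
χ² = (29−16.33)²/16.33 + (12−27.22)²/27.22 + (8−5.44)²/5.44 = 19.5347
df = 2
p-value (upper-tail) = 0.00006
At α=0.05: p < α → reject H₀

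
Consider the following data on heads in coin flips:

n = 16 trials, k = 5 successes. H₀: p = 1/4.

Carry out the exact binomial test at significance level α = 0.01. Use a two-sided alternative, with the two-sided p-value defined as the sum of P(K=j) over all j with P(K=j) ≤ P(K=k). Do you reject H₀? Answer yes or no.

Exact binomial: n=16, k=5, p₀=1/4=0.2500
P(X=j) = C(n,j)·p₀^j·(1−p₀)^(n−j); p = Σ P(X=j) over j with P(X=j) ≤ P(X=5)
p-value (two-sided) = 0.56692
At α=0.01: p ≥ α → fail to reject H₀

reject H₀: no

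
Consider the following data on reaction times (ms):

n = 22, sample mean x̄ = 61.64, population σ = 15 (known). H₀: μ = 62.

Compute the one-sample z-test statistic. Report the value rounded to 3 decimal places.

test statistic = -0.113

SE = σ/√n = 15/√22 = 3.1980
z = (x̄−μ₀)/SE = (61.64−62)/3.1980 = -0.1126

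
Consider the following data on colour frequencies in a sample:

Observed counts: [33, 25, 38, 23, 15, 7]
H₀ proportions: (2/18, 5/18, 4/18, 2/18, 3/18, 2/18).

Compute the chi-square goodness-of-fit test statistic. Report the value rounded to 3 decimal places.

test statistic = 37.021

n = 141; E_i = n·p_i = [15.67, 39.17, 31.33, 15.67, 23.50, 15.67]
χ² = (33−15.67)²/15.67 + (25−39.17)²/39.17 + (38−31.33)²/31.33 + (23−15.67)²/15.67 + (15−23.50)²/23.50 + (7−15.67)²/15.67 = 37.0213
df = 5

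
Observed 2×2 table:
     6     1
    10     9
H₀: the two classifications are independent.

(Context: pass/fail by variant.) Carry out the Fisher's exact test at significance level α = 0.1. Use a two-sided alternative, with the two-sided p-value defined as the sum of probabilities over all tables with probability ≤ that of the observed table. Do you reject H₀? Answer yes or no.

Margins: r₁=7, r₂=19, c₁=16, c₂=10, n=26
p_obs = C(7,6)·C(19,10)/C(26,16); sum pmf over tables with pmf ≤ p_obs
p-value (two-sided) = 0.19039
At α=0.1: p ≥ α → fail to reject H₀

reject H₀: no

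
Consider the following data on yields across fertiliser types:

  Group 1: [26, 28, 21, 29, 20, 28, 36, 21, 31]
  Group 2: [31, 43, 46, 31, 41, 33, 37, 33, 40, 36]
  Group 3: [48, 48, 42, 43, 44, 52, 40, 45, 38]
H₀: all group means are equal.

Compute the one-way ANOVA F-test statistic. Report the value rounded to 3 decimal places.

test statistic = 28.838

Group means [26.67, 37.10, 44.44], grand mean 36.107
SSB = Σnᵢ(x̄ᵢ−x̄)² = 1437.556; SSW = ΣΣ(x−x̄ᵢ)² = 623.122
MSB = 1437.556/2 = 718.7782; MSW = 623.122/25 = 24.9249
F = MSB/MSW = 28.8378
df = (2, 25)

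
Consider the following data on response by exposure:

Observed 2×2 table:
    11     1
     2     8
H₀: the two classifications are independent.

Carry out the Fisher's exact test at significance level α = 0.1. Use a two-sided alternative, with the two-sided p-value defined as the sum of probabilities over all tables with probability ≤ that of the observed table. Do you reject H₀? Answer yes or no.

reject H₀: yes

Margins: r₁=12, r₂=10, c₁=13, c₂=9, n=22
p_obs = C(12,11)·C(10,2)/C(22,13); sum pmf over tables with pmf ≤ p_obs
p-value (two-sided) = 0.00155
At α=0.1: p < α → reject H₀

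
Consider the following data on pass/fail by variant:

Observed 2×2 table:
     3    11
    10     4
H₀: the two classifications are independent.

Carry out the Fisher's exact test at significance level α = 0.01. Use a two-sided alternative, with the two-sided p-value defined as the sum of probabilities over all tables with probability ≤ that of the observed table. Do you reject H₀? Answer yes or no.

reject H₀: no

Margins: r₁=14, r₂=14, c₁=13, c₂=15, n=28
p_obs = C(14,3)·C(14,10)/C(28,13); sum pmf over tables with pmf ≤ p_obs
p-value (two-sided) = 0.02130
At α=0.01: p ≥ α → fail to reject H₀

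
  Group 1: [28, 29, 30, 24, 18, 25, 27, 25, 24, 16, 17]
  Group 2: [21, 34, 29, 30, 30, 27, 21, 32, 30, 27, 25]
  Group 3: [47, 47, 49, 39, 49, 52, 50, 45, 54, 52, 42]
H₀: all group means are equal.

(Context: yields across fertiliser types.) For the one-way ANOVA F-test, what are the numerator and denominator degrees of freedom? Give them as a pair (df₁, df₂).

degrees of freedom = [2, 30]

k = 3 groups, N = 33 total
df = (k−1, N−k) = (3−1, 33−3) = (2, 30)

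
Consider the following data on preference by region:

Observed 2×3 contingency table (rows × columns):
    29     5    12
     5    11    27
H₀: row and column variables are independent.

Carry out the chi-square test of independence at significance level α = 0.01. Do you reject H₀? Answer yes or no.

Row totals [46, 43], col totals [34, 16, 39], n=89
χ² = (29−17.57)²/17.57 + (5−8.27)²/8.27 + (12−20.16)²/20.16 + (5−16.43)²/16.43 + (11−7.73)²/7.73 + (27−18.84)²/18.84 = 24.8876
df = 2
p-value (upper-tail) = 0.00000
At α=0.01: p < α → reject H₀

reject H₀: yes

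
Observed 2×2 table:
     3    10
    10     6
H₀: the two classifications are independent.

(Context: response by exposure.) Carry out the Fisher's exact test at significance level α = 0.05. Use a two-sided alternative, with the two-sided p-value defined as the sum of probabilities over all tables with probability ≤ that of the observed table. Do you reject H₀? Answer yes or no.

reject H₀: no

Margins: r₁=13, r₂=16, c₁=13, c₂=16, n=29
p_obs = C(13,3)·C(16,10)/C(29,13); sum pmf over tables with pmf ≤ p_obs
p-value (two-sided) = 0.06080
At α=0.05: p ≥ α → fail to reject H₀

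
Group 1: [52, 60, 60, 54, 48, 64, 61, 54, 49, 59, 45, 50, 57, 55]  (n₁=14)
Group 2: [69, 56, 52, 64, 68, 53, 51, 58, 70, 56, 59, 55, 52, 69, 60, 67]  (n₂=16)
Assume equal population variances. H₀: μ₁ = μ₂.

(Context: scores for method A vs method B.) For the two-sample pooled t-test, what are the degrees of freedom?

degrees of freedom = 28

df = n₁ + n₂ − 2 = 14 + 16 − 2 = 28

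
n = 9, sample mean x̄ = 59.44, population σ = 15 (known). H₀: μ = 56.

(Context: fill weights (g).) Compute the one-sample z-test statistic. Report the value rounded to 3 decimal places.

SE = σ/√n = 15/√9 = 5.0000
z = (x̄−μ₀)/SE = (59.44−56)/5.0000 = 0.6880

test statistic = 0.688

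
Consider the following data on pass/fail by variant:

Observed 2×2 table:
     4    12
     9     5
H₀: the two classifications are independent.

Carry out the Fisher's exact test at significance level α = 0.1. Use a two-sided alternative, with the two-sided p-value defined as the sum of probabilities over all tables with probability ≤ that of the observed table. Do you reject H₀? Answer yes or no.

Margins: r₁=16, r₂=14, c₁=13, c₂=17, n=30
p_obs = C(16,4)·C(14,9)/C(30,13); sum pmf over tables with pmf ≤ p_obs
p-value (two-sided) = 0.06336
At α=0.1: p < α → reject H₀

reject H₀: yes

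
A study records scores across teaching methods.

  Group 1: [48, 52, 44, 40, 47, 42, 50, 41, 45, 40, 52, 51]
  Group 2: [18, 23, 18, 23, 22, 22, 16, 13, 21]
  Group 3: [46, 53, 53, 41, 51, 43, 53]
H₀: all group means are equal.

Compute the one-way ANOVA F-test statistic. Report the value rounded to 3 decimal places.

test statistic = 116.703

Group means [46.00, 19.56, 48.57], grand mean 38.143
SSB = Σnᵢ(x̄ᵢ−x̄)² = 4611.492; SSW = ΣΣ(x−x̄ᵢ)² = 493.937
MSB = 4611.492/2 = 2305.7460; MSW = 493.937/25 = 19.7575
F = MSB/MSW = 116.7026
df = (2, 25)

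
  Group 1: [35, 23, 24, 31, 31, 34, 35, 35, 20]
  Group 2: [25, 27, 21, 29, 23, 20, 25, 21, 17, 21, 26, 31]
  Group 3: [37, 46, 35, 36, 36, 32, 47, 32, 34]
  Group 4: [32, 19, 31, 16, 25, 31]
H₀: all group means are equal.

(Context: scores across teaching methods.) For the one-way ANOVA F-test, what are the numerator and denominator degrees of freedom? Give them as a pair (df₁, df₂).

k = 4 groups, N = 36 total
df = (k−1, N−k) = (4−1, 36−4) = (3, 32)

degrees of freedom = [3, 32]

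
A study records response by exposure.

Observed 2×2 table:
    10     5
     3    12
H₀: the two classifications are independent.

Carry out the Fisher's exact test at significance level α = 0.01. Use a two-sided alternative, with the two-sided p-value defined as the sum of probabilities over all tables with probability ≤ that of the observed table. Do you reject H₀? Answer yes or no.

reject H₀: no

Margins: r₁=15, r₂=15, c₁=13, c₂=17, n=30
p_obs = C(15,10)·C(15,3)/C(30,13); sum pmf over tables with pmf ≤ p_obs
p-value (two-sided) = 0.02533
At α=0.01: p ≥ α → fail to reject H₀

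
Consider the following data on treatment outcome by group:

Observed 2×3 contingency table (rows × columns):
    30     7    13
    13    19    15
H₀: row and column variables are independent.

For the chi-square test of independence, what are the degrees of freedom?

degrees of freedom = 2

df = (r−1)(c−1) = (2−1)·(3−1) = 2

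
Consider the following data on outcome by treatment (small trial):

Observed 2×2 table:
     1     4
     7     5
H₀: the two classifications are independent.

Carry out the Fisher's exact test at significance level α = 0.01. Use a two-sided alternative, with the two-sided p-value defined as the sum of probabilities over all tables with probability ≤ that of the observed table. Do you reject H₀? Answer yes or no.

Margins: r₁=5, r₂=12, c₁=8, c₂=9, n=17
p_obs = C(5,1)·C(12,7)/C(17,8); sum pmf over tables with pmf ≤ p_obs
p-value (two-sided) = 0.29412
At α=0.01: p ≥ α → fail to reject H₀

reject H₀: no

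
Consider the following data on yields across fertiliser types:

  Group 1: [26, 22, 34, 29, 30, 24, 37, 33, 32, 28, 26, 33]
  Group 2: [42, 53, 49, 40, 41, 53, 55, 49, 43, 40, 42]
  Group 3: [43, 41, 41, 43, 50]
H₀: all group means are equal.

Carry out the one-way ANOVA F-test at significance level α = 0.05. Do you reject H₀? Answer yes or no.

reject H₀: yes

Group means [29.50, 46.09, 43.60], grand mean 38.536
SSB = Σnᵢ(x̄ᵢ−x̄)² = 1735.855; SSW = ΣΣ(x−x̄ᵢ)² = 611.109
MSB = 1735.855/2 = 867.9276; MSW = 611.109/25 = 24.4444
F = MSB/MSW = 35.5062
df = (2, 25)
p-value (upper-tail) = 0.00000
At α=0.05: p < α → reject H₀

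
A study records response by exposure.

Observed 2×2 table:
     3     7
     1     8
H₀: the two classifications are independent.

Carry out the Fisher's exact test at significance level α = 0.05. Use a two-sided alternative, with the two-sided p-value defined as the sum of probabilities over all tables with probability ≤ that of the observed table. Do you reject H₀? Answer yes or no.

Margins: r₁=10, r₂=9, c₁=4, c₂=15, n=19
p_obs = C(10,3)·C(9,1)/C(19,4); sum pmf over tables with pmf ≤ p_obs
p-value (two-sided) = 0.58204
At α=0.05: p ≥ α → fail to reject H₀

reject H₀: no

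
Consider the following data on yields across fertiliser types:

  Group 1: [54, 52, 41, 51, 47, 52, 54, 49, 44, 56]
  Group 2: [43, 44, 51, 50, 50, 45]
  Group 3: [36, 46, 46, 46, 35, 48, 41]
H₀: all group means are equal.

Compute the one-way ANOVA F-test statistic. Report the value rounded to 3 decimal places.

test statistic = 5.234

Group means [50.00, 47.17, 42.57], grand mean 47.000
SSB = Σnᵢ(x̄ᵢ−x̄)² = 227.452; SSW = ΣΣ(x−x̄ᵢ)² = 434.548
MSB = 227.452/2 = 113.7262; MSW = 434.548/20 = 21.7274
F = MSB/MSW = 5.2342
df = (2, 20)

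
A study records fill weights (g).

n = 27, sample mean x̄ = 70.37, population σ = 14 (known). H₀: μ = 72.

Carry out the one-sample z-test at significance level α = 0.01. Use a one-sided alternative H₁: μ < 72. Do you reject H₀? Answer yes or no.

reject H₀: no

SE = σ/√n = 14/√27 = 2.6943
z = (x̄−μ₀)/SE = (70.37−72)/2.6943 = -0.6050
p-value (one-sided, H₁ less) = 0.27260
At α=0.01: p ≥ α → fail to reject H₀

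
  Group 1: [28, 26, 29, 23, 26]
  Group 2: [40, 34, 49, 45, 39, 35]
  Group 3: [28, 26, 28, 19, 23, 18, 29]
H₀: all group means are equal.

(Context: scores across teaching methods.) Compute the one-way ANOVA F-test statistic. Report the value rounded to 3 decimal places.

test statistic = 22.273

Group means [26.40, 40.33, 24.43], grand mean 30.278
SSB = Σnᵢ(x̄ᵢ−x̄)² = 921.363; SSW = ΣΣ(x−x̄ᵢ)² = 310.248
MSB = 921.363/2 = 460.6817; MSW = 310.248/15 = 20.6832
F = MSB/MSW = 22.2733
df = (2, 15)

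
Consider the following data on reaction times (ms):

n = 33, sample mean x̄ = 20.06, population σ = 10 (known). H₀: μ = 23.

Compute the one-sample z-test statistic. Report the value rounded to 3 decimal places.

SE = σ/√n = 10/√33 = 1.7408
z = (x̄−μ₀)/SE = (20.06−23)/1.7408 = -1.6889

test statistic = -1.689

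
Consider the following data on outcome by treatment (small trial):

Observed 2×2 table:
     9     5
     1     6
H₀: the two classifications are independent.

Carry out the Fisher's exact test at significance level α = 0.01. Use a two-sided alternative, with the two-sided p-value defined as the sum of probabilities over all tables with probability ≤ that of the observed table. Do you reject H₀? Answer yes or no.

Margins: r₁=14, r₂=7, c₁=10, c₂=11, n=21
p_obs = C(14,9)·C(7,1)/C(21,10); sum pmf over tables with pmf ≤ p_obs
p-value (two-sided) = 0.06347
At α=0.01: p ≥ α → fail to reject H₀

reject H₀: no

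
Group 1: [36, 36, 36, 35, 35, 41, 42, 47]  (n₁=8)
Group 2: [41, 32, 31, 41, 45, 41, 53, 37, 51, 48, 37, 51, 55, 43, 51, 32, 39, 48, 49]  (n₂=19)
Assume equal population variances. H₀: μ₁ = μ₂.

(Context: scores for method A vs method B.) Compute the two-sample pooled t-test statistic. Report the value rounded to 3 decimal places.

test statistic = -1.727

x̄₁=38.500, s₁=4.375, n₁=8
x̄₂=43.421, s₂=7.486, n₂=19
s_p² = [7·4.375² + 18·7.486²]/25 = 45.7053
SE = √(s_p²·(1/8+1/19)) = 2.8493
t = (38.500−43.421)/2.8493 = -1.7271
df = 25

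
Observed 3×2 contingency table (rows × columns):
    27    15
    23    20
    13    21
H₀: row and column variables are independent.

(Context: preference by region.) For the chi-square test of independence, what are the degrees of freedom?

df = (r−1)(c−1) = (3−1)·(2−1) = 2

degrees of freedom = 2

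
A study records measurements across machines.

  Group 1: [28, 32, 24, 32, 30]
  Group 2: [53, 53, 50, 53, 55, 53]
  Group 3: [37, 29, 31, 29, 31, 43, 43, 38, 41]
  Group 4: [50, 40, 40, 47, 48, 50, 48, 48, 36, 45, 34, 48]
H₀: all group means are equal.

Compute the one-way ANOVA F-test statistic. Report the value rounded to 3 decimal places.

test statistic = 26.760

Group means [29.20, 52.83, 35.78, 44.50], grand mean 41.219
SSB = Σnᵢ(x̄ᵢ−x̄)² = 1927.280; SSW = ΣΣ(x−x̄ᵢ)² = 672.189
MSB = 1927.280/3 = 642.4266; MSW = 672.189/28 = 24.0067
F = MSB/MSW = 26.7603
df = (3, 28)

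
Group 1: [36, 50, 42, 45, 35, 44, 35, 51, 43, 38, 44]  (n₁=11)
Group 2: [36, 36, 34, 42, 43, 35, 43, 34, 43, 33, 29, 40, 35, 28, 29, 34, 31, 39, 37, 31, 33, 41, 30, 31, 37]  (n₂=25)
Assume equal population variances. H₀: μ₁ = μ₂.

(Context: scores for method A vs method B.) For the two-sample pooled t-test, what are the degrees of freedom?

degrees of freedom = 34

df = n₁ + n₂ − 2 = 11 + 25 − 2 = 34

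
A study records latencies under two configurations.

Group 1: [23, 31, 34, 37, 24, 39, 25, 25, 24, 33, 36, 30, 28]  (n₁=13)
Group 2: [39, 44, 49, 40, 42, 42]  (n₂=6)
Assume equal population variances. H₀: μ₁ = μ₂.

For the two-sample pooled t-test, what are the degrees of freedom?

degrees of freedom = 17

df = n₁ + n₂ − 2 = 13 + 6 − 2 = 17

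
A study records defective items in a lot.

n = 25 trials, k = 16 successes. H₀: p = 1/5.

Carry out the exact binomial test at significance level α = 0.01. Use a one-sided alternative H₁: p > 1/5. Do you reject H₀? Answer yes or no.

Exact binomial: n=25, k=16, p₀=1/5=0.2000
P(X≥16) from Σ C(n,i)·p₀^i·(1−p₀)^(n−i)
p-value (one-sided, H₁ greater) = 0.00000
At α=0.01: p < α → reject H₀

reject H₀: yes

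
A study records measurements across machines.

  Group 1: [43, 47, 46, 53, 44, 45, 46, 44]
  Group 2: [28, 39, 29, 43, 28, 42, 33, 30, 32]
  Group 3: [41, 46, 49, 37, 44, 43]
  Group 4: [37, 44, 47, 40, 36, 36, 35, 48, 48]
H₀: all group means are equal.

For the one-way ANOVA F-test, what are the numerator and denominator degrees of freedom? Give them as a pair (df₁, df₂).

k = 4 groups, N = 32 total
df = (k−1, N−k) = (4−1, 32−4) = (3, 28)

degrees of freedom = [3, 28]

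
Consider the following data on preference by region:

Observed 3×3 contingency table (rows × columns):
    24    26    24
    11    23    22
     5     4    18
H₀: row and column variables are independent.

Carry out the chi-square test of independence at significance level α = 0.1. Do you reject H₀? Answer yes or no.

Row totals [74, 56, 27], col totals [40, 53, 64], n=157
χ² = (24−18.85)²/18.85 + (26−24.98)²/24.98 + (24−30.17)²/30.17 + (11−14.27)²/14.27 + (23−18.90)²/18.90 + (22−22.83)²/22.83 + (5−6.88)²/6.88 + (4−9.11)²/9.11 + (18−11.01)²/11.01 = 12.1994
df = 4
p-value (upper-tail) = 0.01593
At α=0.1: p < α → reject H₀

reject H₀: yes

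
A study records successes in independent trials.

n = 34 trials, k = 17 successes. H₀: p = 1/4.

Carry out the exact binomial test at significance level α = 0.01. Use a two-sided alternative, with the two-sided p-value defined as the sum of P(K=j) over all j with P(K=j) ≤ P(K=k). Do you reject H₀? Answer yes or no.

Exact binomial: n=34, k=17, p₀=1/4=0.2500
P(X=j) = C(n,j)·p₀^j·(1−p₀)^(n−j); p = Σ P(X=j) over j with P(X=j) ≤ P(X=17)
p-value (two-sided) = 0.00216
At α=0.01: p < α → reject H₀

reject H₀: yes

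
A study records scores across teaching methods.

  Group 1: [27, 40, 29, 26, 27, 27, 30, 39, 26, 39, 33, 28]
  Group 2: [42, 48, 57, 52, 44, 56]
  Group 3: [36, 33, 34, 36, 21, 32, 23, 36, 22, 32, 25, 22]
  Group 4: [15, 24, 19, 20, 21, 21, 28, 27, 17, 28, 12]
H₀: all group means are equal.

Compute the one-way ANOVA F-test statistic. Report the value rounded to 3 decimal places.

Group means [30.92, 49.83, 29.33, 21.09], grand mean 30.585
SSB = Σnᵢ(x̄ᵢ−x̄)² = 3234.625; SSW = ΣΣ(x−x̄ᵢ)² = 1217.326
MSB = 3234.625/3 = 1078.2085; MSW = 1217.326/37 = 32.9007
F = MSB/MSW = 32.7716
df = (3, 37)

test statistic = 32.772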